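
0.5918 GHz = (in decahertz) 5.918e+07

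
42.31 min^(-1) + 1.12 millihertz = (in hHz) 0.007063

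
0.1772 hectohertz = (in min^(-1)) 1063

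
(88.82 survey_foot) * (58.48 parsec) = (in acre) 1.207e+16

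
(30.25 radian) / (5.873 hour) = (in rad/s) 0.001431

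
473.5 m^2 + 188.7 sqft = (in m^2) 491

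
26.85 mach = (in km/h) 3.291e+04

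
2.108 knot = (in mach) 0.003185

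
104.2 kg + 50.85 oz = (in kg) 105.6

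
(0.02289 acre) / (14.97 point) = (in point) 4.972e+07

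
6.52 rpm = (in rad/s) 0.6828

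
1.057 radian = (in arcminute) 3634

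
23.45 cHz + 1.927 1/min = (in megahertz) 2.666e-07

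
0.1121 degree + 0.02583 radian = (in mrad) 27.79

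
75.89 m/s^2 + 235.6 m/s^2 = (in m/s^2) 311.5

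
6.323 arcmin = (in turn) 0.0002927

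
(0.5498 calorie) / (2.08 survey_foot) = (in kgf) 0.37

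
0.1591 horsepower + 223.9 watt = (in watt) 342.5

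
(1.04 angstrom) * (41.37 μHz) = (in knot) 8.363e-15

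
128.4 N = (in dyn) 1.284e+07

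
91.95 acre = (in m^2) 3.721e+05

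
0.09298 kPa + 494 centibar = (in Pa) 4.941e+05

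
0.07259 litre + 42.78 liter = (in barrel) 0.2695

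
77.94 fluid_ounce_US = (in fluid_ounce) 77.94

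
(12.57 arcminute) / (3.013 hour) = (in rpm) 3.219e-06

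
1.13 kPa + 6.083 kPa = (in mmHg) 54.1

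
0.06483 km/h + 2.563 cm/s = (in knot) 0.08483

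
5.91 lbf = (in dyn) 2.629e+06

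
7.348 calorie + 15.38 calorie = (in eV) 5.935e+20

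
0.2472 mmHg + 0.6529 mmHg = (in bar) 0.0012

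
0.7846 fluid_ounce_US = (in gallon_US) 0.00613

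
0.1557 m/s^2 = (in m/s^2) 0.1557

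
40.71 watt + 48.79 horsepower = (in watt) 3.642e+04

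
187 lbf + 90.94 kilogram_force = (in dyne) 1.724e+08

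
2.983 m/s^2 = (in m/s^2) 2.983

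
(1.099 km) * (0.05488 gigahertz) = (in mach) 1.771e+08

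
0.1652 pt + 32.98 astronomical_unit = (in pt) 1.399e+16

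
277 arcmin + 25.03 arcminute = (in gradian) 5.593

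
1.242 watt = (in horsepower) 0.001666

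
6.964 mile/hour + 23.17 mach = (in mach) 23.18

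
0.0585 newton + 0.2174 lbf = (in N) 1.026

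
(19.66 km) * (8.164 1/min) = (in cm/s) 2.675e+05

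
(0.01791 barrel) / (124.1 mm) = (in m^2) 0.02294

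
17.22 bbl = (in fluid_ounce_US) 9.257e+04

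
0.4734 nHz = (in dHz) 4.734e-09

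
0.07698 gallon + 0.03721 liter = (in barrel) 0.002067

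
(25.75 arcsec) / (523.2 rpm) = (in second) 2.279e-06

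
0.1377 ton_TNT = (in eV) 3.596e+27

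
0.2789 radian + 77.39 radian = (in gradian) 4945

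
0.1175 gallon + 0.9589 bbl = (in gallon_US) 40.39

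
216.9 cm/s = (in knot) 4.216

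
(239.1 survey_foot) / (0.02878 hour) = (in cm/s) 70.34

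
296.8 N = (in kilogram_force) 30.27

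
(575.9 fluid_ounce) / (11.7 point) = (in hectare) 0.0004126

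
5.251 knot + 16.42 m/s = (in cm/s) 1912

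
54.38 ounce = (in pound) 3.399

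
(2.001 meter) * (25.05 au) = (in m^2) 7.499e+12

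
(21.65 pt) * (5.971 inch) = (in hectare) 1.158e-07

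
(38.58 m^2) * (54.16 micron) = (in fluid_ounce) 70.65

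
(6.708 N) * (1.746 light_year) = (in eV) 6.916e+35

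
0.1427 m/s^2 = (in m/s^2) 0.1427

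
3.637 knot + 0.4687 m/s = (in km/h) 8.423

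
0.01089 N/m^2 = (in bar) 1.089e-07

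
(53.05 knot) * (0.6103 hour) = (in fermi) 5.996e+19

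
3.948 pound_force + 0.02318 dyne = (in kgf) 1.791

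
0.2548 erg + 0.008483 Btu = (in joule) 8.95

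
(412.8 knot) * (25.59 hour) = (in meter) 1.956e+07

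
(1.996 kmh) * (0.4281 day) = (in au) 1.371e-07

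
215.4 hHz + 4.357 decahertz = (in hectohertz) 215.8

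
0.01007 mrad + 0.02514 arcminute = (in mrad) 0.01738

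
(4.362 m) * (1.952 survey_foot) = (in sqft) 27.94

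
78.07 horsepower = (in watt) 5.822e+04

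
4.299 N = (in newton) 4.299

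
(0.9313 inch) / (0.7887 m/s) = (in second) 0.02999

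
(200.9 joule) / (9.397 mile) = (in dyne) 1328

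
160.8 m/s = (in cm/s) 1.608e+04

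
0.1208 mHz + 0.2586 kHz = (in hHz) 2.586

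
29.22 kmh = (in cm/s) 811.7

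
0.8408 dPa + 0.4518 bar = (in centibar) 45.18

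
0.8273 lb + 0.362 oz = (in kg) 0.3855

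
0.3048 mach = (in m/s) 103.8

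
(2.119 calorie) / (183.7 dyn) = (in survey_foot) 1.583e+04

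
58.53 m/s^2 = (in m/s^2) 58.53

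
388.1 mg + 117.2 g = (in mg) 1.176e+05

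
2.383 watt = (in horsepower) 0.003196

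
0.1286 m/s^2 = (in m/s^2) 0.1286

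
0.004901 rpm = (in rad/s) 0.0005132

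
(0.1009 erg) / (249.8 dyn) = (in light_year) 4.269e-22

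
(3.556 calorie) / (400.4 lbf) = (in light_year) 8.83e-19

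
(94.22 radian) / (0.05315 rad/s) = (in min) 29.55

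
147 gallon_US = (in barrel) 3.5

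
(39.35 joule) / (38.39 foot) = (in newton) 3.363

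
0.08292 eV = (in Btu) 1.259e-23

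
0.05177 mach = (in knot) 34.27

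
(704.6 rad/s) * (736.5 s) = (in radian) 5.189e+05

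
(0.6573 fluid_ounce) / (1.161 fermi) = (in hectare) 1.674e+06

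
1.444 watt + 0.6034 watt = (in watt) 2.047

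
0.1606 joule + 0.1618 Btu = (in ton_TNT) 4.084e-08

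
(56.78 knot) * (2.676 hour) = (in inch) 1.108e+07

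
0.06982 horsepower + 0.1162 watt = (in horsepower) 0.06998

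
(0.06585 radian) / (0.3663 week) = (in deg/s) 1.703e-05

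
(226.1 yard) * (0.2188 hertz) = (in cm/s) 4524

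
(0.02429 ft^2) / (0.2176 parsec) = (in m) 3.361e-19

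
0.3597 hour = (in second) 1295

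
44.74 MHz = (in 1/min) 2.684e+09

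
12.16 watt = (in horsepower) 0.01631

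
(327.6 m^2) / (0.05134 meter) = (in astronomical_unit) 4.265e-08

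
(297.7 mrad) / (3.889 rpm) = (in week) 1.209e-06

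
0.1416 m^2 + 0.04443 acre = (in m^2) 179.9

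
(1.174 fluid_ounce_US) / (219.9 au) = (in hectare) 1.055e-22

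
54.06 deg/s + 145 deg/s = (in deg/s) 199.1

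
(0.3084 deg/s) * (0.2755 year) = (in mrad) 4.676e+07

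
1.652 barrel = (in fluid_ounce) 8881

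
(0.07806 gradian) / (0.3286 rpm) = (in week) 5.892e-08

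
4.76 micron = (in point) 0.01349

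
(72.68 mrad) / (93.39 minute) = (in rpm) 0.0001239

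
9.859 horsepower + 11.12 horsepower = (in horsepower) 20.98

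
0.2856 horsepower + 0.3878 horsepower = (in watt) 502.2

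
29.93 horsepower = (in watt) 2.232e+04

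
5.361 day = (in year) 0.01469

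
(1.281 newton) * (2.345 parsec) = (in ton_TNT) 2.215e+07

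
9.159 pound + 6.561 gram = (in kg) 4.161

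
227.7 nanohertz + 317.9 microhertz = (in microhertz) 318.1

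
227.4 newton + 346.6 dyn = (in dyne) 2.274e+07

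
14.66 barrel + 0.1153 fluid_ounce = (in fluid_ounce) 7.881e+04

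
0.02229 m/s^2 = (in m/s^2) 0.02229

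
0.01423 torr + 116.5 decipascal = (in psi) 0.001965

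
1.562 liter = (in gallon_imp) 0.3436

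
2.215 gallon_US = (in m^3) 0.008385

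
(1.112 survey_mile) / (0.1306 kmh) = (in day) 0.571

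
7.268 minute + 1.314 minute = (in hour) 0.143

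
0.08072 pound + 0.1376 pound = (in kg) 0.09903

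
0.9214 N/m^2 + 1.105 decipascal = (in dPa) 10.32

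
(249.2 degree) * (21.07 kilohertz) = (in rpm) 8.751e+05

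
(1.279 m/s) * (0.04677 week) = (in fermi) 3.618e+19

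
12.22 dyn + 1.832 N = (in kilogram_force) 0.1868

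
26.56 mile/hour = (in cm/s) 1187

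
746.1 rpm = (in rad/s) 78.13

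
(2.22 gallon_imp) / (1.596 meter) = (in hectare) 6.324e-07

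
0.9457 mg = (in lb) 2.085e-06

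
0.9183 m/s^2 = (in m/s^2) 0.9183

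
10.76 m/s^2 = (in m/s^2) 10.76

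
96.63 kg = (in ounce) 3409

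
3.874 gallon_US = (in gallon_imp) 3.226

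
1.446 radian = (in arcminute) 4971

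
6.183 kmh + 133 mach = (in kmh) 1.63e+05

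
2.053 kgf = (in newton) 20.13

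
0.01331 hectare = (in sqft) 1433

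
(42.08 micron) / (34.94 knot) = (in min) 3.902e-08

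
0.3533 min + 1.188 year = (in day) 433.6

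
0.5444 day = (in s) 4.704e+04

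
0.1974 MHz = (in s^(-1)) 1.974e+05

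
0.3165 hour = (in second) 1139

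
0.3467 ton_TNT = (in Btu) 1.375e+06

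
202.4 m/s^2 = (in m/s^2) 202.4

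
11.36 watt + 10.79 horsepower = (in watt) 8057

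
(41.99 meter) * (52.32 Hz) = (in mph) 4914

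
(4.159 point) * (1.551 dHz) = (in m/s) 0.0002276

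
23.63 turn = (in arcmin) 5.104e+05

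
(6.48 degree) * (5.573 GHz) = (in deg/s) 3.611e+10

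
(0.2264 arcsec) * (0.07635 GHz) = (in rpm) 800.3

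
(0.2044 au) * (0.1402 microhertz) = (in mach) 12.59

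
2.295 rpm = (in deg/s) 13.77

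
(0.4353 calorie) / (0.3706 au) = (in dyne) 3.285e-06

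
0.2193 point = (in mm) 0.07736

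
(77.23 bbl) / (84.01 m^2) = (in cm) 14.62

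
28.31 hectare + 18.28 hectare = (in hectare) 46.59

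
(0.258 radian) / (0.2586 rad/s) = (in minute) 0.01663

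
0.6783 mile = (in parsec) 3.538e-14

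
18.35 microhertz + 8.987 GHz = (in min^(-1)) 5.392e+11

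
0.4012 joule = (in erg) 4.012e+06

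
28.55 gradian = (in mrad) 448.5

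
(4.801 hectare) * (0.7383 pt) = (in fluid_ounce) 4.228e+05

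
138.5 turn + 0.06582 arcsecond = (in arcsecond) 1.795e+08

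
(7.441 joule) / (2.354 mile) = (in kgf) 0.0002003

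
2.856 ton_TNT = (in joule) 1.195e+10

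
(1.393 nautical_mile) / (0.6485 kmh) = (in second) 1.432e+04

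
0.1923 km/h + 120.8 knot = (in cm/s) 6220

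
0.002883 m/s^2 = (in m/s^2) 0.002883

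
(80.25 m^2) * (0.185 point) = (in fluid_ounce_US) 177.1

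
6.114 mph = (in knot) 5.313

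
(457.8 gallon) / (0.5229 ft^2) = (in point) 1.011e+05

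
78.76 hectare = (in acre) 194.6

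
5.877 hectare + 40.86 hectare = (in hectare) 46.74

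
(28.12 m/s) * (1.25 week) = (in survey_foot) 6.975e+07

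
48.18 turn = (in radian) 302.7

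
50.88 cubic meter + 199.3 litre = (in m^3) 51.08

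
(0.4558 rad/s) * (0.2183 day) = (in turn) 1368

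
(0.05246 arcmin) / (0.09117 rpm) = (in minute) 2.664e-05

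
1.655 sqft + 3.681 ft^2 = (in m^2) 0.4957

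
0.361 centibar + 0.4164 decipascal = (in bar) 0.00361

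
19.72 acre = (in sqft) 8.59e+05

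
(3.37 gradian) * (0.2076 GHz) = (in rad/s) 1.099e+07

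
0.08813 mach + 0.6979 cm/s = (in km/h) 108.1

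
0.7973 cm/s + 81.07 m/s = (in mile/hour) 181.4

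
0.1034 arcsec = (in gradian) 3.191e-05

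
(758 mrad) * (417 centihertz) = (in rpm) 30.18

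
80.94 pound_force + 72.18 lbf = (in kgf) 69.45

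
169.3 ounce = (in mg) 4.8e+06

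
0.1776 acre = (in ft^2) 7736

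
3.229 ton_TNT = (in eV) 8.432e+28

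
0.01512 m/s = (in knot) 0.02939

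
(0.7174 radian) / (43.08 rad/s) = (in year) 5.281e-10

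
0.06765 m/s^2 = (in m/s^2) 0.06765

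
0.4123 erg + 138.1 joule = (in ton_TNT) 3.301e-08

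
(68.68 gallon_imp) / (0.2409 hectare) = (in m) 0.0001296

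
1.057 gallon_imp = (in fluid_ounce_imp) 169.1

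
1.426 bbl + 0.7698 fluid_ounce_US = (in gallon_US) 59.9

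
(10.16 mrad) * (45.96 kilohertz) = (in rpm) 4459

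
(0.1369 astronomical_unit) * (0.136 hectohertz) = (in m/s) 2.785e+11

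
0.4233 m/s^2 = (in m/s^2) 0.4233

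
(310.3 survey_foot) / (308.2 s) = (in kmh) 1.105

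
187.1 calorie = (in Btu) 0.742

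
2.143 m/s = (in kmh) 7.715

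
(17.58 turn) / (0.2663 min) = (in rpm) 66.02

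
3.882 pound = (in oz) 62.11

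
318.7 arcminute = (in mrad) 92.71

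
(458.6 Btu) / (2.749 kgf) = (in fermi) 1.795e+19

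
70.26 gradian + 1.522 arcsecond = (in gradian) 70.26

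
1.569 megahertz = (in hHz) 1.569e+04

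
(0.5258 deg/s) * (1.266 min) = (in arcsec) 1.438e+05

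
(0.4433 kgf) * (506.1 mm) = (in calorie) 0.5259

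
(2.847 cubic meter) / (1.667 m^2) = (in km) 0.001708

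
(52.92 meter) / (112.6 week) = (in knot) 1.511e-06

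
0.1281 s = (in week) 2.118e-07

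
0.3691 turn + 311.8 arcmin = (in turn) 0.3835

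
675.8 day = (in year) 1.852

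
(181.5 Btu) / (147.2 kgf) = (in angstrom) 1.327e+12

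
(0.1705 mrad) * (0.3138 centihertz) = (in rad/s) 5.35e-07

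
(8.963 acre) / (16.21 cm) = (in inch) 8.81e+06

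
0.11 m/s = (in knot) 0.2138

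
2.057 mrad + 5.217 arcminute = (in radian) 0.003575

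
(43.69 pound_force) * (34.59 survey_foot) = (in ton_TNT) 4.897e-07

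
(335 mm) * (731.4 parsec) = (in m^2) 7.56e+18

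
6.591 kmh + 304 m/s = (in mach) 0.8982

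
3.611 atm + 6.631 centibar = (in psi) 54.03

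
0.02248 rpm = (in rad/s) 0.002354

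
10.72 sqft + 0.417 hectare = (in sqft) 4.49e+04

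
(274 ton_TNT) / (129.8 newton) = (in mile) 5.488e+06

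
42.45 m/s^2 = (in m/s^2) 42.45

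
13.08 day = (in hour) 313.9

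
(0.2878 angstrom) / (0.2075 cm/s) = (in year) 4.398e-16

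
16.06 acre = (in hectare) 6.499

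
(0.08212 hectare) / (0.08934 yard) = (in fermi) 1.005e+19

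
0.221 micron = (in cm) 2.21e-05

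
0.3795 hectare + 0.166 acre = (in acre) 1.104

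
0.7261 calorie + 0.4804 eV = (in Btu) 0.002879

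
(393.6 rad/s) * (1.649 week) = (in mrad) 3.925e+11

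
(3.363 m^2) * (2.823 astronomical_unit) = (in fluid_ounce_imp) 4.999e+16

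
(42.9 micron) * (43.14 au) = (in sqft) 2.98e+09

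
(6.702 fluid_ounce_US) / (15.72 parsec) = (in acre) 1.01e-25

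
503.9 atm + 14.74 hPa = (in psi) 7406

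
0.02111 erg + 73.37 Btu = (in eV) 4.832e+23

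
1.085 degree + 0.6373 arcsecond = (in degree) 1.085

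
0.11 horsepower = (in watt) 82.03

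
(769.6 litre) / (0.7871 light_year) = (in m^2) 1.033e-16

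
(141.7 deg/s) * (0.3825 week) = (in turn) 9.106e+04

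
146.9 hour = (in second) 5.288e+05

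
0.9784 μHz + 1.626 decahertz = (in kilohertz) 0.01626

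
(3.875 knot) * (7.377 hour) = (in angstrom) 5.294e+14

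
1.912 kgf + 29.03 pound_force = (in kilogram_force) 15.08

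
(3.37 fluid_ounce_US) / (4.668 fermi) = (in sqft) 2.298e+11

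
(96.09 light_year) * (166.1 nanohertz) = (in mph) 3.378e+11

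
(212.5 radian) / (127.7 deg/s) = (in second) 95.34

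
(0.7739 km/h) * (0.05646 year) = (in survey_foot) 1.256e+06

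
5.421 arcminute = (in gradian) 0.1004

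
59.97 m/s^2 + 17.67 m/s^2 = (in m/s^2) 77.64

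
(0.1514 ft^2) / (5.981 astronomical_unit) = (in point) 4.456e-11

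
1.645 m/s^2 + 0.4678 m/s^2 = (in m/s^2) 2.113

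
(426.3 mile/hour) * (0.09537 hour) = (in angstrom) 6.543e+14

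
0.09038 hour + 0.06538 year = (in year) 0.06539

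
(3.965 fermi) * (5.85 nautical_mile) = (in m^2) 4.296e-11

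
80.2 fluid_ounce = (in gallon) 0.6266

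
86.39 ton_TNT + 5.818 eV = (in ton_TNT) 86.39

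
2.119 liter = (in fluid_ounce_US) 71.65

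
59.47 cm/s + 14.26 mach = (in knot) 9440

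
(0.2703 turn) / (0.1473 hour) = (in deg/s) 0.1835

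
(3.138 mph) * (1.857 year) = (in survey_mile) 5.105e+04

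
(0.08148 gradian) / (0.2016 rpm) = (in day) 7.017e-07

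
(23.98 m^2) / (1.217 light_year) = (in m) 2.083e-15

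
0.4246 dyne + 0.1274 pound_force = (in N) 0.5667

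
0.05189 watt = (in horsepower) 6.959e-05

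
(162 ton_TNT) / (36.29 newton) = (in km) 1.868e+07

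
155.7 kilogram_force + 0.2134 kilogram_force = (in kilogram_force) 155.9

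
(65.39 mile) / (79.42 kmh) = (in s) 4770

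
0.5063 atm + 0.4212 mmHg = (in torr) 385.2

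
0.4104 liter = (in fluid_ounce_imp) 14.44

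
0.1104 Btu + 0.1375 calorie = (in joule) 117.1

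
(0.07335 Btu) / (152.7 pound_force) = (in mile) 7.079e-05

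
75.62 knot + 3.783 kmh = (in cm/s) 3995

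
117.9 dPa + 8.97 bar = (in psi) 130.1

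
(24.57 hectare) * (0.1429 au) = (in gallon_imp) 1.155e+18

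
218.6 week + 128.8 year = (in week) 6935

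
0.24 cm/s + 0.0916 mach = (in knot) 60.63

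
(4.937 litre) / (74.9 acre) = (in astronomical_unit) 1.089e-19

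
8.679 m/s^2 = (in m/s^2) 8.679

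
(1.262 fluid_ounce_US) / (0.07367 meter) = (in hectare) 5.066e-08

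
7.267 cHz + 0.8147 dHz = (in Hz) 0.1541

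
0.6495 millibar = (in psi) 0.00942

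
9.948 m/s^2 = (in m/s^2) 9.948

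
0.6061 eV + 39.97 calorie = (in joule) 167.2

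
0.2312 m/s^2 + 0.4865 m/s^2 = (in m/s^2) 0.7177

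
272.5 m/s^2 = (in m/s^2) 272.5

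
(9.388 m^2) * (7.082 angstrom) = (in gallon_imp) 1.462e-06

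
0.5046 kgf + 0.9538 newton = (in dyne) 5.902e+05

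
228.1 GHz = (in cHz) 2.281e+13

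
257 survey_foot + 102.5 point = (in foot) 257.1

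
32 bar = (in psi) 464.1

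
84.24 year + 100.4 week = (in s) 2.717e+09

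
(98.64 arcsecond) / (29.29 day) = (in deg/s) 1.083e-08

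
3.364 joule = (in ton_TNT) 8.04e-10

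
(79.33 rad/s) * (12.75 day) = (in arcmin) 3.004e+11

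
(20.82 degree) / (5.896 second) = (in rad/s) 0.06163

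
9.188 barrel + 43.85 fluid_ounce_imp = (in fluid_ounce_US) 4.944e+04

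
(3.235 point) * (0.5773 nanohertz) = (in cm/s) 6.588e-11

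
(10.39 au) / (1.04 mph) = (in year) 1.06e+05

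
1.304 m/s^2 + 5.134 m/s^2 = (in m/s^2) 6.438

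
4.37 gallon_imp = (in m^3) 0.01987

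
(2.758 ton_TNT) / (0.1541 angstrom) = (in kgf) 7.636e+19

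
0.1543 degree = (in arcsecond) 555.5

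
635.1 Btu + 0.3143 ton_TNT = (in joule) 1.316e+09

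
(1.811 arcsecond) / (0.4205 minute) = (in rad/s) 3.48e-07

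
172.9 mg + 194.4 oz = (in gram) 5511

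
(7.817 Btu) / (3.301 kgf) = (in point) 7.222e+05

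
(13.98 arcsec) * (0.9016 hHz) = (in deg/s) 0.3501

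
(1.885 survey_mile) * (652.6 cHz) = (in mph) 4.429e+04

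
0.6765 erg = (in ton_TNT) 1.617e-17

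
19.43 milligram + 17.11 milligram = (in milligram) 36.54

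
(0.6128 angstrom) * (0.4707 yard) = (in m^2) 2.638e-11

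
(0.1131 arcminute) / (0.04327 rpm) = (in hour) 2.017e-06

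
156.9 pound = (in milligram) 7.117e+07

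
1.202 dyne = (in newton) 1.202e-05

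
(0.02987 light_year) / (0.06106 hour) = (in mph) 2.876e+12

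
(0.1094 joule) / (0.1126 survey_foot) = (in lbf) 0.7166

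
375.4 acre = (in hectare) 151.9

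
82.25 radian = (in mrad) 8.225e+04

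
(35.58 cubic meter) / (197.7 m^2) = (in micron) 1.8e+05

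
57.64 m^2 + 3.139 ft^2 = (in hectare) 0.005793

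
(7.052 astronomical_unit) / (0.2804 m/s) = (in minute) 6.271e+10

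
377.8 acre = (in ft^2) 1.646e+07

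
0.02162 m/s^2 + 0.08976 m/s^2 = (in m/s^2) 0.1114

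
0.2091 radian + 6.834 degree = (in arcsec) 6.773e+04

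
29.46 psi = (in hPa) 2031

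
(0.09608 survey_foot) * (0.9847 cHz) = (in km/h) 0.001038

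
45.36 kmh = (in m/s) 12.6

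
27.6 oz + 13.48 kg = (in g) 1.426e+04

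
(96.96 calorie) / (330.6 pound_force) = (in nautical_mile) 0.000149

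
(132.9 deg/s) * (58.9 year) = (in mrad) 4.308e+12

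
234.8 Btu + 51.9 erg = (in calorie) 5.921e+04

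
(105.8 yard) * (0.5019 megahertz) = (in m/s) 4.856e+07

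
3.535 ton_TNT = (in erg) 1.479e+17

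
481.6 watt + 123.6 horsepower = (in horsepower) 124.2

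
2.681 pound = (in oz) 42.9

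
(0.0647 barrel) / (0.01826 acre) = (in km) 1.392e-07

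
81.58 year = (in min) 4.288e+07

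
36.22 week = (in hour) 6085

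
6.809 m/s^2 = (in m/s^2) 6.809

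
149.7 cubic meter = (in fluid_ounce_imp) 5.269e+06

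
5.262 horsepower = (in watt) 3924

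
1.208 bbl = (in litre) 192.1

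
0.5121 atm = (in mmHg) 389.2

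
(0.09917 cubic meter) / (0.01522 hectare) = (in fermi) 6.516e+11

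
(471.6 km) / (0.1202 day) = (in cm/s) 4541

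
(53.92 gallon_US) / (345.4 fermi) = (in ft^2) 6.361e+12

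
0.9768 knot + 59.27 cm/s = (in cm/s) 109.5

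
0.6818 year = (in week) 35.55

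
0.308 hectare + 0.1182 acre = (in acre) 0.8793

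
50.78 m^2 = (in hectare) 0.005078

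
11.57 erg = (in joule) 1.157e-06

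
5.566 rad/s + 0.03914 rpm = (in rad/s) 5.57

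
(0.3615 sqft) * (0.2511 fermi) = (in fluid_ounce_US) 2.852e-13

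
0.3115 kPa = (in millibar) 3.115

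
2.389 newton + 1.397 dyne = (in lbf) 0.5371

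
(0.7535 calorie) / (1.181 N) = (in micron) 2.669e+06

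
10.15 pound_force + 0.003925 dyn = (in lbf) 10.15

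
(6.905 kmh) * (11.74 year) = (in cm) 7.101e+10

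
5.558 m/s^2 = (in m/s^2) 5.558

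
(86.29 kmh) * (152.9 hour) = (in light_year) 1.395e-09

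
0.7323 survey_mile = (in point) 3.341e+06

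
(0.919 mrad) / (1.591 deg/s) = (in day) 3.83e-07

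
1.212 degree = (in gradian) 1.347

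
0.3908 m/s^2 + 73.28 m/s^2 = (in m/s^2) 73.67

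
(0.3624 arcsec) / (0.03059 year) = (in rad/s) 1.821e-12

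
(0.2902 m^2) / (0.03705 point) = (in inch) 8.741e+05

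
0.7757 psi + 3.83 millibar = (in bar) 0.05731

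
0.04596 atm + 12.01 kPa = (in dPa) 1.667e+05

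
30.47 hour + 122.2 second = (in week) 0.1816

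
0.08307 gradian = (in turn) 0.0002077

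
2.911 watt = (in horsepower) 0.003904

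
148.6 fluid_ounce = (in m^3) 0.004395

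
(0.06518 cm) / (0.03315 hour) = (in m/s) 5.462e-06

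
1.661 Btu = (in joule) 1752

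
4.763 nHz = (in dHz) 4.763e-08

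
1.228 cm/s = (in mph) 0.02747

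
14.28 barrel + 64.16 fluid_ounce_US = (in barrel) 14.29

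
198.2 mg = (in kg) 0.0001982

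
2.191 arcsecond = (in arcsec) 2.191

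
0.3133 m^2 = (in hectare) 3.133e-05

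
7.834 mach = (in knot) 5185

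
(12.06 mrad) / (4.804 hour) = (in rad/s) 6.973e-07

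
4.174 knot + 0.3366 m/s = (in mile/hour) 5.556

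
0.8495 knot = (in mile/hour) 0.9776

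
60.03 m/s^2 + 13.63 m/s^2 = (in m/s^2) 73.66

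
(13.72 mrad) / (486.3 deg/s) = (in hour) 4.49e-07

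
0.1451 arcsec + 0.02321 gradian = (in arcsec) 75.35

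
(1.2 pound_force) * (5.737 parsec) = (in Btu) 8.956e+14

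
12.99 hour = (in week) 0.07732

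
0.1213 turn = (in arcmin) 2620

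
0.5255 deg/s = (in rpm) 0.08758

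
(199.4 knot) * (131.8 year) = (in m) 4.264e+11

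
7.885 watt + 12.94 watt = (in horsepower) 0.02793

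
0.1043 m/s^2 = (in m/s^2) 0.1043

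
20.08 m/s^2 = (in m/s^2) 20.08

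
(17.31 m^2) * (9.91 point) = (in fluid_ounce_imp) 2130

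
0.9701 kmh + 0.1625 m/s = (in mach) 0.001269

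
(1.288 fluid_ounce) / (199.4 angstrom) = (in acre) 0.472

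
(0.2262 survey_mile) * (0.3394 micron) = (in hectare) 1.236e-08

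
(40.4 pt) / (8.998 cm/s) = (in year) 5.023e-09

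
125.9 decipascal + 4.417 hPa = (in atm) 0.004483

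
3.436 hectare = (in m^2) 3.436e+04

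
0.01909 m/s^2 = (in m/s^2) 0.01909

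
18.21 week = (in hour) 3059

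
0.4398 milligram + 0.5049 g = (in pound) 0.001114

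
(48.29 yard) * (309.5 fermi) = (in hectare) 1.367e-15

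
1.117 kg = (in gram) 1117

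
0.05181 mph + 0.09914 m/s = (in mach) 0.0003592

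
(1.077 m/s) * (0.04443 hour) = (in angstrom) 1.723e+12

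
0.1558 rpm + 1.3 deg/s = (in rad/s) 0.039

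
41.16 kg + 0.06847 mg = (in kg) 41.16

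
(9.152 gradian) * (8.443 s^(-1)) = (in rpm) 11.59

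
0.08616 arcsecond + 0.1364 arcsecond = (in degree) 6.182e-05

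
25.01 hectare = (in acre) 61.8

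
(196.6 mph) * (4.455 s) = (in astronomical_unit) 2.617e-09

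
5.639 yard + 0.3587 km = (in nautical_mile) 0.1965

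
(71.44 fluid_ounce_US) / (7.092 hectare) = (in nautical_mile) 1.609e-11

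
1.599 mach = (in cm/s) 5.445e+04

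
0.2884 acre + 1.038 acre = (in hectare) 0.5368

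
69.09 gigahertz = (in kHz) 6.909e+07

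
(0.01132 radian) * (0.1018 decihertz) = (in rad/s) 0.0001152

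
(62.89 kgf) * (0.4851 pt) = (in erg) 1.055e+06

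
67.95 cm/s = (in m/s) 0.6795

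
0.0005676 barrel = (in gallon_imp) 0.01985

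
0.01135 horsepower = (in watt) 8.464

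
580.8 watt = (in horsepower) 0.7789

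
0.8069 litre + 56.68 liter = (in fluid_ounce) 1944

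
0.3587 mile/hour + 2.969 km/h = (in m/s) 0.9851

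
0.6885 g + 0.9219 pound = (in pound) 0.9234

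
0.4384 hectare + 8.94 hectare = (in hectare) 9.378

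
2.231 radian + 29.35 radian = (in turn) 5.026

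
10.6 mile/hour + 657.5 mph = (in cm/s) 2.987e+04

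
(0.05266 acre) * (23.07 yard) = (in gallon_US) 1.188e+06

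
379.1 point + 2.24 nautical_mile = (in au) 2.773e-08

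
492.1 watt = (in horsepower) 0.6599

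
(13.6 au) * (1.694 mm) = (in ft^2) 3.71e+10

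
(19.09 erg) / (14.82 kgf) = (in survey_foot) 4.309e-08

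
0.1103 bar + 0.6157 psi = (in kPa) 15.28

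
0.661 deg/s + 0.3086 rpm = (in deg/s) 2.513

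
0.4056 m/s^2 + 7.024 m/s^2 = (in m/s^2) 7.43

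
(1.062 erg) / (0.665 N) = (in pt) 0.0004527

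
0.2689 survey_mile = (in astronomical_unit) 2.893e-09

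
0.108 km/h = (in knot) 0.05832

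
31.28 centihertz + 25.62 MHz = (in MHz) 25.62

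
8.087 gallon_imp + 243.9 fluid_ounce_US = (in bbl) 0.2766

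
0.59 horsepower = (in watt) 440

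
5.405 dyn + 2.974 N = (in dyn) 2.974e+05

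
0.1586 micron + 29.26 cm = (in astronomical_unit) 1.956e-12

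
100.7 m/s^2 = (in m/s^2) 100.7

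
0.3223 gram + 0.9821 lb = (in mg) 4.458e+05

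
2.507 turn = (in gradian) 1003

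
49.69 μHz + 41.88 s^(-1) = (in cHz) 4188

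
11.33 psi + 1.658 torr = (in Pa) 7.834e+04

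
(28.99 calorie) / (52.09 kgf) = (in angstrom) 2.374e+09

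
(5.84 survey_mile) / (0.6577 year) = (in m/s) 0.0004531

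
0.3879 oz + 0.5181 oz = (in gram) 25.68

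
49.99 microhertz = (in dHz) 0.0004999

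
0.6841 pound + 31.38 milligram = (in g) 310.3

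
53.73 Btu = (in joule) 5.669e+04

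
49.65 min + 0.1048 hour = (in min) 55.94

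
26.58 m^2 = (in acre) 0.006568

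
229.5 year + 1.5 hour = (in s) 7.238e+09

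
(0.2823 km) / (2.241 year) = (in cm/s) 0.0003994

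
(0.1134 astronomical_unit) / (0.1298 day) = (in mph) 3.384e+06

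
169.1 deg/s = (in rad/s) 2.951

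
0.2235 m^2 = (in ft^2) 2.406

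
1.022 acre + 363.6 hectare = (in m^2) 3.64e+06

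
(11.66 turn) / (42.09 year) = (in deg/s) 3.162e-06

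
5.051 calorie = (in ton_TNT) 5.051e-09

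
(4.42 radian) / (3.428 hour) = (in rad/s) 0.0003582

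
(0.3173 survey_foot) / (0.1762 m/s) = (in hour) 0.0001525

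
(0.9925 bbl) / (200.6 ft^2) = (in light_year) 8.95e-19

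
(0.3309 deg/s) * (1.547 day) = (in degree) 4.423e+04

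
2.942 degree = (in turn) 0.008172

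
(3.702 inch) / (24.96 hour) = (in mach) 3.073e-09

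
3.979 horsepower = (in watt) 2967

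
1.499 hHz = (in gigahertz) 1.499e-07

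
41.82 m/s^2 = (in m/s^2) 41.82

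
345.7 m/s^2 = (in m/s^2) 345.7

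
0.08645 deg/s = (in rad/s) 0.001509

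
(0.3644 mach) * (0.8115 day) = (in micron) 8.7e+12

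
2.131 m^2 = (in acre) 0.0005266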